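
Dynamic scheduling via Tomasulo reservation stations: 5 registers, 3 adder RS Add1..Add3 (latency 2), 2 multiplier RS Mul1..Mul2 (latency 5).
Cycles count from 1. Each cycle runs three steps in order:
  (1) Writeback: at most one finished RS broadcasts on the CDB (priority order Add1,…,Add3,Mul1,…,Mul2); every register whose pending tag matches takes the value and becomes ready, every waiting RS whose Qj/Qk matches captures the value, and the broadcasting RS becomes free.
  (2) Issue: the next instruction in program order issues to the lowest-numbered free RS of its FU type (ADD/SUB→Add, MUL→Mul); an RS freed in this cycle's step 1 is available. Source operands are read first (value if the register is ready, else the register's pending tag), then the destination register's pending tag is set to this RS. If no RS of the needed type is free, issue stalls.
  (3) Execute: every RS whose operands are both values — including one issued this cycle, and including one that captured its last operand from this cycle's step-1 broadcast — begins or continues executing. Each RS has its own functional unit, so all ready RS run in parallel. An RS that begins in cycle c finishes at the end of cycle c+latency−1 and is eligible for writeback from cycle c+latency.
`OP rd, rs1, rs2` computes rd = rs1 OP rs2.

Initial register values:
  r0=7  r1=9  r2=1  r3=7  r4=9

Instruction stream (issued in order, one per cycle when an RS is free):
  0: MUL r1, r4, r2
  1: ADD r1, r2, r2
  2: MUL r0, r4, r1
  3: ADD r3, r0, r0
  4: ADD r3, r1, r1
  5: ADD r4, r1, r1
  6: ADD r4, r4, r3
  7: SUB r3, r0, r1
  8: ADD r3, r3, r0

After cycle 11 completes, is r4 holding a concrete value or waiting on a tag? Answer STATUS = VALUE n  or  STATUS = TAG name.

c1: issue MUL r1<-Mul1 | r0:7,r1:Mul1,r2:1,r3:7,r4:9
c2: issue ADD r1<-Add1 | r0:7,r1:Add1,r2:1,r3:7,r4:9
c3: issue MUL r0<-Mul2 | r0:Mul2,r1:Add1,r2:1,r3:7,r4:9
c4: CDB Add1=2; issue ADD r3<-Add1 | r0:Mul2,r1:2,r2:1,r3:Add1,r4:9
c5: issue ADD r3<-Add2 | r0:Mul2,r1:2,r2:1,r3:Add2,r4:9
c6: CDB Mul1=9; issue ADD r4<-Add3 | r0:Mul2,r1:2,r2:1,r3:Add2,r4:Add3
c7: CDB Add2=4; issue ADD r4<-Add2 | r0:Mul2,r1:2,r2:1,r3:4,r4:Add2
c8: CDB Add3=4; issue SUB r3<-Add3 | r0:Mul2,r1:2,r2:1,r3:Add3,r4:Add2
c9: CDB Mul2=18; stall | r0:18,r1:2,r2:1,r3:Add3,r4:Add2
c10: CDB Add2=8; issue ADD r3<-Add2 | r0:18,r1:2,r2:1,r3:Add2,r4:8
c11: CDB Add1=36 | r0:18,r1:2,r2:1,r3:Add2,r4:8

STATUS = VALUE 8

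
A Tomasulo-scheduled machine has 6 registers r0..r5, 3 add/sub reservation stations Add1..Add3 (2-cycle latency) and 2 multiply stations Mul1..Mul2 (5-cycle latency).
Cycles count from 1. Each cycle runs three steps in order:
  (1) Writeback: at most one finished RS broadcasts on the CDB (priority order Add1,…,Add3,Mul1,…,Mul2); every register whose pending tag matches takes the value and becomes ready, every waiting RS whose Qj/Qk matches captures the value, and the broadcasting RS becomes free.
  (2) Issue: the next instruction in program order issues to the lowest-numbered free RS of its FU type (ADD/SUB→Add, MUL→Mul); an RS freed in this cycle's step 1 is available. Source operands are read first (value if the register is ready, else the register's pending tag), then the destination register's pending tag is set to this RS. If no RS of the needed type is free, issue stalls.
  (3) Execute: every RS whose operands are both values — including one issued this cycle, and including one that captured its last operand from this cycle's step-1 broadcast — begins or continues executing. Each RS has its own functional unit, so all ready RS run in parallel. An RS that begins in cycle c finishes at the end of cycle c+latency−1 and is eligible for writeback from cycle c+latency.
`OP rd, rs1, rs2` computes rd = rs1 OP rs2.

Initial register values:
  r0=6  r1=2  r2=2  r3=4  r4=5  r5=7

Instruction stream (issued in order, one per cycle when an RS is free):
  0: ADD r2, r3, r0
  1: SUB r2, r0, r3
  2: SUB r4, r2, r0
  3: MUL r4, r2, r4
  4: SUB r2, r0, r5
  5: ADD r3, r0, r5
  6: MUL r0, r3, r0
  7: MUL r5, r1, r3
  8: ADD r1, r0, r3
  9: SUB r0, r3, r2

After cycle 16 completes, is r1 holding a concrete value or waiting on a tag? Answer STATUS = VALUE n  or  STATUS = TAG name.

  c1: issue ADD r2<-Add1  regs: r0:6,r1:2,r2:Add1,r3:4,r4:5,r5:7
  c2: issue SUB r2<-Add2  regs: r0:6,r1:2,r2:Add2,r3:4,r4:5,r5:7
  c3: CDB Add1=10; issue SUB r4<-Add1  regs: r0:6,r1:2,r2:Add2,r3:4,r4:Add1,r5:7
  c4: CDB Add2=2; issue MUL r4<-Mul1  regs: r0:6,r1:2,r2:2,r3:4,r4:Mul1,r5:7
  c5: issue SUB r2<-Add2  regs: r0:6,r1:2,r2:Add2,r3:4,r4:Mul1,r5:7
  c6: CDB Add1=-4; issue ADD r3<-Add1  regs: r0:6,r1:2,r2:Add2,r3:Add1,r4:Mul1,r5:7
  c7: CDB Add2=-1; issue MUL r0<-Mul2  regs: r0:Mul2,r1:2,r2:-1,r3:Add1,r4:Mul1,r5:7
  c8: CDB Add1=13; stall  regs: r0:Mul2,r1:2,r2:-1,r3:13,r4:Mul1,r5:7
  c9: stall  regs: r0:Mul2,r1:2,r2:-1,r3:13,r4:Mul1,r5:7
  c10: stall  regs: r0:Mul2,r1:2,r2:-1,r3:13,r4:Mul1,r5:7
  c11: CDB Mul1=-8; issue MUL r5<-Mul1  regs: r0:Mul2,r1:2,r2:-1,r3:13,r4:-8,r5:Mul1
  c12: issue ADD r1<-Add1  regs: r0:Mul2,r1:Add1,r2:-1,r3:13,r4:-8,r5:Mul1
  c13: CDB Mul2=78; issue SUB r0<-Add2  regs: r0:Add2,r1:Add1,r2:-1,r3:13,r4:-8,r5:Mul1
  c14: -  regs: r0:Add2,r1:Add1,r2:-1,r3:13,r4:-8,r5:Mul1
  c15: CDB Add1=91  regs: r0:Add2,r1:91,r2:-1,r3:13,r4:-8,r5:Mul1
  c16: CDB Add2=14  regs: r0:14,r1:91,r2:-1,r3:13,r4:-8,r5:Mul1

STATUS = VALUE 91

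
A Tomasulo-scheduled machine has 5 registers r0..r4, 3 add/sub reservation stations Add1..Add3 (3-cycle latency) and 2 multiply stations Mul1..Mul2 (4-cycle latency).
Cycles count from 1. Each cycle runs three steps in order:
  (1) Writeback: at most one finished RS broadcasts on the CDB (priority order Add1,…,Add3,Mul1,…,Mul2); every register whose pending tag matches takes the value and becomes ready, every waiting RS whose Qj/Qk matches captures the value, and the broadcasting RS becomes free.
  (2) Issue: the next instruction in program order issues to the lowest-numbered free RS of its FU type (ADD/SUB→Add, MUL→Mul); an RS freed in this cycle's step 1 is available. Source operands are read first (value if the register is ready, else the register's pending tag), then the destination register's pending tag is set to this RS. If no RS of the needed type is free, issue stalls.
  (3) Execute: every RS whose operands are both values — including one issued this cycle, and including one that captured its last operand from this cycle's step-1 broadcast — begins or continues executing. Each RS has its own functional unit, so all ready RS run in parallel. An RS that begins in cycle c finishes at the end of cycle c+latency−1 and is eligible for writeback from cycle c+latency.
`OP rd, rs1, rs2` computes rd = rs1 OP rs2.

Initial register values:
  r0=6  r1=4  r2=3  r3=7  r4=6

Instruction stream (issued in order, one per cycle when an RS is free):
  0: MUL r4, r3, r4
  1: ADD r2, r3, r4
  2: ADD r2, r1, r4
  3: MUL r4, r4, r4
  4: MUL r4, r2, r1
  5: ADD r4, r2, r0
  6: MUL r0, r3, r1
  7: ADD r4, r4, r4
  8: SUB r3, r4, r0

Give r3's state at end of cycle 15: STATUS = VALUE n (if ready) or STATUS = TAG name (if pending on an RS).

cycle 1: issue MUL r4<-Mul1 // r0:6,r1:4,r2:3,r3:7,r4:Mul1
cycle 2: issue ADD r2<-Add1 // r0:6,r1:4,r2:Add1,r3:7,r4:Mul1
cycle 3: issue ADD r2<-Add2 // r0:6,r1:4,r2:Add2,r3:7,r4:Mul1
cycle 4: issue MUL r4<-Mul2 // r0:6,r1:4,r2:Add2,r3:7,r4:Mul2
cycle 5: CDB Mul1=42; issue MUL r4<-Mul1 // r0:6,r1:4,r2:Add2,r3:7,r4:Mul1
cycle 6: issue ADD r4<-Add3 // r0:6,r1:4,r2:Add2,r3:7,r4:Add3
cycle 7: stall // r0:6,r1:4,r2:Add2,r3:7,r4:Add3
cycle 8: CDB Add1=49; stall // r0:6,r1:4,r2:Add2,r3:7,r4:Add3
cycle 9: CDB Add2=46; stall // r0:6,r1:4,r2:46,r3:7,r4:Add3
cycle 10: CDB Mul2=1764; issue MUL r0<-Mul2 // r0:Mul2,r1:4,r2:46,r3:7,r4:Add3
cycle 11: issue ADD r4<-Add1 // r0:Mul2,r1:4,r2:46,r3:7,r4:Add1
cycle 12: CDB Add3=52; issue SUB r3<-Add2 // r0:Mul2,r1:4,r2:46,r3:Add2,r4:Add1
cycle 13: CDB Mul1=184 // r0:Mul2,r1:4,r2:46,r3:Add2,r4:Add1
cycle 14: CDB Mul2=28 // r0:28,r1:4,r2:46,r3:Add2,r4:Add1
cycle 15: CDB Add1=104 // r0:28,r1:4,r2:46,r3:Add2,r4:104

STATUS = TAG Add2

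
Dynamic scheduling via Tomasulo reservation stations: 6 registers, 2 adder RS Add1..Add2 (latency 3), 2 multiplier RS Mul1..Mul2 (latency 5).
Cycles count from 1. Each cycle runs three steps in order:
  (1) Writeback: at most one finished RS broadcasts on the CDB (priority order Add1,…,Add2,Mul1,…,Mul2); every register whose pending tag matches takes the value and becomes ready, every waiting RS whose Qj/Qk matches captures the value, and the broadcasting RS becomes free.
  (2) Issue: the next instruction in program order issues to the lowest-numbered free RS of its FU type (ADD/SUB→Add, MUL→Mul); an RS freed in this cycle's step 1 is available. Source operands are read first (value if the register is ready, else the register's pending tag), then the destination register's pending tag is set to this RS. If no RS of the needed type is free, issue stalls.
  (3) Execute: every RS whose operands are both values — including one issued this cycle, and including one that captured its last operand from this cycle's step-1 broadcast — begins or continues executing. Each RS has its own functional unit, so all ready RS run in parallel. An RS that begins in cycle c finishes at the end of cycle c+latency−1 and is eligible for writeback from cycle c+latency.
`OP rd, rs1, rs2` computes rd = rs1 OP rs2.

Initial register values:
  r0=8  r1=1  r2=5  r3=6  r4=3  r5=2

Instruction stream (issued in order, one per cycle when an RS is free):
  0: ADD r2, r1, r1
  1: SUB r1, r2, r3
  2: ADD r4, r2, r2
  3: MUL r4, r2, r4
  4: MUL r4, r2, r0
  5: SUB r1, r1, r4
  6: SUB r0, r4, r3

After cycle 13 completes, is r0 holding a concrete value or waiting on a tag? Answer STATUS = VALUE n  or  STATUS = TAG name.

STATUS = TAG Add2

  c1: issue ADD r2<-Add1  regs: r0:8,r1:1,r2:Add1,r3:6,r4:3,r5:2
  c2: issue SUB r1<-Add2  regs: r0:8,r1:Add2,r2:Add1,r3:6,r4:3,r5:2
  c3: stall  regs: r0:8,r1:Add2,r2:Add1,r3:6,r4:3,r5:2
  c4: CDB Add1=2; issue ADD r4<-Add1  regs: r0:8,r1:Add2,r2:2,r3:6,r4:Add1,r5:2
  c5: issue MUL r4<-Mul1  regs: r0:8,r1:Add2,r2:2,r3:6,r4:Mul1,r5:2
  c6: issue MUL r4<-Mul2  regs: r0:8,r1:Add2,r2:2,r3:6,r4:Mul2,r5:2
  c7: CDB Add1=4; issue SUB r1<-Add1  regs: r0:8,r1:Add1,r2:2,r3:6,r4:Mul2,r5:2
  c8: CDB Add2=-4; issue SUB r0<-Add2  regs: r0:Add2,r1:Add1,r2:2,r3:6,r4:Mul2,r5:2
  c9: -  regs: r0:Add2,r1:Add1,r2:2,r3:6,r4:Mul2,r5:2
  c10: -  regs: r0:Add2,r1:Add1,r2:2,r3:6,r4:Mul2,r5:2
  c11: CDB Mul2=16  regs: r0:Add2,r1:Add1,r2:2,r3:6,r4:16,r5:2
  c12: CDB Mul1=8  regs: r0:Add2,r1:Add1,r2:2,r3:6,r4:16,r5:2
  c13: -  regs: r0:Add2,r1:Add1,r2:2,r3:6,r4:16,r5:2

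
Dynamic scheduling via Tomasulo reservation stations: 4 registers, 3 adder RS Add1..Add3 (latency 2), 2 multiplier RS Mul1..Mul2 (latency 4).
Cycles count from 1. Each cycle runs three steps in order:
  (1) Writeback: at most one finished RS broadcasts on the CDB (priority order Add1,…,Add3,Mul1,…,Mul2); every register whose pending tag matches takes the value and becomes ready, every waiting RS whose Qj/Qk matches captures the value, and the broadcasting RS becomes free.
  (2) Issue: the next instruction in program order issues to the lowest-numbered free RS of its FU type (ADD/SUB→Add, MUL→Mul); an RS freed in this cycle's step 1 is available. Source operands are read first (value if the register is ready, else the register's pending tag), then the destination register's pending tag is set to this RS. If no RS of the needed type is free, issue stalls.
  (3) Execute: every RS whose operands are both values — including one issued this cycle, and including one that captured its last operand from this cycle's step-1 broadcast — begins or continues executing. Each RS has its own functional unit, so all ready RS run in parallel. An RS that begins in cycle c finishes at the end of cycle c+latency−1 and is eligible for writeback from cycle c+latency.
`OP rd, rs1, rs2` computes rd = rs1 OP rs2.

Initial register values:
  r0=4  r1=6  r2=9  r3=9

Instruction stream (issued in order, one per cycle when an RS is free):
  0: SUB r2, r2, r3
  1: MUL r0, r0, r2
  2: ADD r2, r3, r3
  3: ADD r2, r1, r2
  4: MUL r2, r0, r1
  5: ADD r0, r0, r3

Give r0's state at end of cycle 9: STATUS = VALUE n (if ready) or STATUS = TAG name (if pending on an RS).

STATUS = TAG Add1

c1: issue SUB r2<-Add1 | r0:4,r1:6,r2:Add1,r3:9
c2: issue MUL r0<-Mul1 | r0:Mul1,r1:6,r2:Add1,r3:9
c3: CDB Add1=0; issue ADD r2<-Add1 | r0:Mul1,r1:6,r2:Add1,r3:9
c4: issue ADD r2<-Add2 | r0:Mul1,r1:6,r2:Add2,r3:9
c5: CDB Add1=18; issue MUL r2<-Mul2 | r0:Mul1,r1:6,r2:Mul2,r3:9
c6: issue ADD r0<-Add1 | r0:Add1,r1:6,r2:Mul2,r3:9
c7: CDB Add2=24 | r0:Add1,r1:6,r2:Mul2,r3:9
c8: CDB Mul1=0 | r0:Add1,r1:6,r2:Mul2,r3:9
c9: - | r0:Add1,r1:6,r2:Mul2,r3:9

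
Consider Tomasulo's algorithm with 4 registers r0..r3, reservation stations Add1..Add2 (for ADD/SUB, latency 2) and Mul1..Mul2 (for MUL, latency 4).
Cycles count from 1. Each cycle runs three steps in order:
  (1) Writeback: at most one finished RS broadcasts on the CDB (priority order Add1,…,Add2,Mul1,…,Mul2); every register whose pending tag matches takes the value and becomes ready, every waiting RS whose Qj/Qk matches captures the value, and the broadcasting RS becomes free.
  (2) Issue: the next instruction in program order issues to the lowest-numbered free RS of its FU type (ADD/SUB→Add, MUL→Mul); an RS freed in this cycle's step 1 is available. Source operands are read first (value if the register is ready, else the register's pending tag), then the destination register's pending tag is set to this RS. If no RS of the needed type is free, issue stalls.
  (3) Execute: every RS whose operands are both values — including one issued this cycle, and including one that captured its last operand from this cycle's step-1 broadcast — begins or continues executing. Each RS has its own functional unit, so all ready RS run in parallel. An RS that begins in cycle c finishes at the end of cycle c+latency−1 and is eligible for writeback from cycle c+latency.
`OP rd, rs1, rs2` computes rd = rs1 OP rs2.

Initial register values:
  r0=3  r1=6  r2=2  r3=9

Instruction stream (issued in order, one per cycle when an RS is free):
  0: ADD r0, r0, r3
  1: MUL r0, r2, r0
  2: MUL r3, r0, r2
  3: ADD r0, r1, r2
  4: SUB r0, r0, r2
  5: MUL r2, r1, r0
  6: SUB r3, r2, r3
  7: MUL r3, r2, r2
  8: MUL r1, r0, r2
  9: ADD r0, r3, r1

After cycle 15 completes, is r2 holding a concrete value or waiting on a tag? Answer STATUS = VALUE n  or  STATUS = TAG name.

cycle 1: issue ADD r0<-Add1 // r0:Add1,r1:6,r2:2,r3:9
cycle 2: issue MUL r0<-Mul1 // r0:Mul1,r1:6,r2:2,r3:9
cycle 3: CDB Add1=12; issue MUL r3<-Mul2 // r0:Mul1,r1:6,r2:2,r3:Mul2
cycle 4: issue ADD r0<-Add1 // r0:Add1,r1:6,r2:2,r3:Mul2
cycle 5: issue SUB r0<-Add2 // r0:Add2,r1:6,r2:2,r3:Mul2
cycle 6: CDB Add1=8; stall // r0:Add2,r1:6,r2:2,r3:Mul2
cycle 7: CDB Mul1=24; issue MUL r2<-Mul1 // r0:Add2,r1:6,r2:Mul1,r3:Mul2
cycle 8: CDB Add2=6; issue SUB r3<-Add1 // r0:6,r1:6,r2:Mul1,r3:Add1
cycle 9: stall // r0:6,r1:6,r2:Mul1,r3:Add1
cycle 10: stall // r0:6,r1:6,r2:Mul1,r3:Add1
cycle 11: CDB Mul2=48; issue MUL r3<-Mul2 // r0:6,r1:6,r2:Mul1,r3:Mul2
cycle 12: CDB Mul1=36; issue MUL r1<-Mul1 // r0:6,r1:Mul1,r2:36,r3:Mul2
cycle 13: issue ADD r0<-Add2 // r0:Add2,r1:Mul1,r2:36,r3:Mul2
cycle 14: CDB Add1=-12 // r0:Add2,r1:Mul1,r2:36,r3:Mul2
cycle 15: - // r0:Add2,r1:Mul1,r2:36,r3:Mul2

STATUS = VALUE 36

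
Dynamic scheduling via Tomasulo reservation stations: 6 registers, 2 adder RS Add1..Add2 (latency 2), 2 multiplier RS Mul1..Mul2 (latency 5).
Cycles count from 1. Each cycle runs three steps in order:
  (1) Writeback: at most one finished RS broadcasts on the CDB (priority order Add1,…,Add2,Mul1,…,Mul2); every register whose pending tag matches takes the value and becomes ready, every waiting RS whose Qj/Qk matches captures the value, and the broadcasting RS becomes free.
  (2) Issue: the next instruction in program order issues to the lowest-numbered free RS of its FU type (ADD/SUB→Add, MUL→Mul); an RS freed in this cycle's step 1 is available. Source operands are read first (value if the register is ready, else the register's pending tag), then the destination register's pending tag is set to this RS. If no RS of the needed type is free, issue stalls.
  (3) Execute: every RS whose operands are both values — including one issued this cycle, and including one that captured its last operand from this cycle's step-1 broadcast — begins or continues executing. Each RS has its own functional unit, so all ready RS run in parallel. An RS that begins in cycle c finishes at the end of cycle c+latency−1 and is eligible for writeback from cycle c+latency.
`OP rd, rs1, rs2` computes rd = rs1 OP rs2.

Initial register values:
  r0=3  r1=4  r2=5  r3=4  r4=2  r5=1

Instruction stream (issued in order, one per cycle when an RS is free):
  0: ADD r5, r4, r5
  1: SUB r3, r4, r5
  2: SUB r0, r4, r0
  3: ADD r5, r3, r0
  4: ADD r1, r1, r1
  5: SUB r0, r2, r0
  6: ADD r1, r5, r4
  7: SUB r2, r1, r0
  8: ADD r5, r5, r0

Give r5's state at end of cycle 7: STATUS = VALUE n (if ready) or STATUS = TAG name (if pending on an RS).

  c1: issue ADD r5<-Add1  regs: r0:3,r1:4,r2:5,r3:4,r4:2,r5:Add1
  c2: issue SUB r3<-Add2  regs: r0:3,r1:4,r2:5,r3:Add2,r4:2,r5:Add1
  c3: CDB Add1=3; issue SUB r0<-Add1  regs: r0:Add1,r1:4,r2:5,r3:Add2,r4:2,r5:3
  c4: stall  regs: r0:Add1,r1:4,r2:5,r3:Add2,r4:2,r5:3
  c5: CDB Add1=-1; issue ADD r5<-Add1  regs: r0:-1,r1:4,r2:5,r3:Add2,r4:2,r5:Add1
  c6: CDB Add2=-1; issue ADD r1<-Add2  regs: r0:-1,r1:Add2,r2:5,r3:-1,r4:2,r5:Add1
  c7: stall  regs: r0:-1,r1:Add2,r2:5,r3:-1,r4:2,r5:Add1

STATUS = TAG Add1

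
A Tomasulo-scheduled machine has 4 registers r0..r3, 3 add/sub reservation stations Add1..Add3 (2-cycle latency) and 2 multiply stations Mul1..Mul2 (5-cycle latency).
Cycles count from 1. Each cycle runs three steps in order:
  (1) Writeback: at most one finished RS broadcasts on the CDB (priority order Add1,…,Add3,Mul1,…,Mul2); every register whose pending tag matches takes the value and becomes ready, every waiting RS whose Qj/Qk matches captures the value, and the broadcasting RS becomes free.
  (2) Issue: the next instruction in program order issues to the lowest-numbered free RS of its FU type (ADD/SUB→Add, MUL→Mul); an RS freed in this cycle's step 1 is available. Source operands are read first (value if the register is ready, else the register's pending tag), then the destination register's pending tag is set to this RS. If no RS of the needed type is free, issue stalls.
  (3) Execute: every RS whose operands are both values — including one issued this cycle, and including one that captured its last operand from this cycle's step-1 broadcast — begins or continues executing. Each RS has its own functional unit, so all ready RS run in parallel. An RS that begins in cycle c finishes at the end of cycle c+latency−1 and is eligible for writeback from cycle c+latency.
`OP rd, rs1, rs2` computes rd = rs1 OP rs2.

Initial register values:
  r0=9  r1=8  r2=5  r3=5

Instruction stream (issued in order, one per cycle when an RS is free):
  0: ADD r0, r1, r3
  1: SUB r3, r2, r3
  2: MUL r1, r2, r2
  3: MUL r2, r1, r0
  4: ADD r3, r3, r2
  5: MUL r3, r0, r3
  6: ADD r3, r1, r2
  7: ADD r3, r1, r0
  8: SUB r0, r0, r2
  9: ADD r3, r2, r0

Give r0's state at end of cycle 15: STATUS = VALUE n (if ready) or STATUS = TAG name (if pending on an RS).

STATUS = TAG Add3

c1: issue ADD r0<-Add1 | r0:Add1,r1:8,r2:5,r3:5
c2: issue SUB r3<-Add2 | r0:Add1,r1:8,r2:5,r3:Add2
c3: CDB Add1=13; issue MUL r1<-Mul1 | r0:13,r1:Mul1,r2:5,r3:Add2
c4: CDB Add2=0; issue MUL r2<-Mul2 | r0:13,r1:Mul1,r2:Mul2,r3:0
c5: issue ADD r3<-Add1 | r0:13,r1:Mul1,r2:Mul2,r3:Add1
c6: stall | r0:13,r1:Mul1,r2:Mul2,r3:Add1
c7: stall | r0:13,r1:Mul1,r2:Mul2,r3:Add1
c8: CDB Mul1=25; issue MUL r3<-Mul1 | r0:13,r1:25,r2:Mul2,r3:Mul1
c9: issue ADD r3<-Add2 | r0:13,r1:25,r2:Mul2,r3:Add2
c10: issue ADD r3<-Add3 | r0:13,r1:25,r2:Mul2,r3:Add3
c11: stall | r0:13,r1:25,r2:Mul2,r3:Add3
c12: CDB Add3=38; issue SUB r0<-Add3 | r0:Add3,r1:25,r2:Mul2,r3:38
c13: CDB Mul2=325; stall | r0:Add3,r1:25,r2:325,r3:38
c14: stall | r0:Add3,r1:25,r2:325,r3:38
c15: CDB Add1=325; issue ADD r3<-Add1 | r0:Add3,r1:25,r2:325,r3:Add1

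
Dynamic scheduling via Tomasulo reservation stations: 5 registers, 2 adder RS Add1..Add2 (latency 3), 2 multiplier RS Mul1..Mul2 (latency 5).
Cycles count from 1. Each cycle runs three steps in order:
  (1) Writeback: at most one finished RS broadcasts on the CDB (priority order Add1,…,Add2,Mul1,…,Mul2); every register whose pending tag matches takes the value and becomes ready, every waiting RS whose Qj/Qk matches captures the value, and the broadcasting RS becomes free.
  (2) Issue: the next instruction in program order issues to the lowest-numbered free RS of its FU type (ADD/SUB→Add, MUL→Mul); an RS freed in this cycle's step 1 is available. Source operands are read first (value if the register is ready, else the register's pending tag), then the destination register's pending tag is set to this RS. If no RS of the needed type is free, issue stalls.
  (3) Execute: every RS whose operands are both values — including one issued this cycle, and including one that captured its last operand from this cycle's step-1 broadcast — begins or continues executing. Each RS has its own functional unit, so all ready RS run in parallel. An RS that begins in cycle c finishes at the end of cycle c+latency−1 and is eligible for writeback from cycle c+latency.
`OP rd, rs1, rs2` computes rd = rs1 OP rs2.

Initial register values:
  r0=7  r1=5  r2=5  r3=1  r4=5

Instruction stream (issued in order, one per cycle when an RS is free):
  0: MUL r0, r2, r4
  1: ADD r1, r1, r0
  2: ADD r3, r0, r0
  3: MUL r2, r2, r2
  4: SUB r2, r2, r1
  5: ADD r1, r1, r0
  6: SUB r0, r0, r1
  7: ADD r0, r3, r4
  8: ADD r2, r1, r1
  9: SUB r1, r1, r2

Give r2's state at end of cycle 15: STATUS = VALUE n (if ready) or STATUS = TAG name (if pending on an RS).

c1: issue MUL r0<-Mul1 | r0:Mul1,r1:5,r2:5,r3:1,r4:5
c2: issue ADD r1<-Add1 | r0:Mul1,r1:Add1,r2:5,r3:1,r4:5
c3: issue ADD r3<-Add2 | r0:Mul1,r1:Add1,r2:5,r3:Add2,r4:5
c4: issue MUL r2<-Mul2 | r0:Mul1,r1:Add1,r2:Mul2,r3:Add2,r4:5
c5: stall | r0:Mul1,r1:Add1,r2:Mul2,r3:Add2,r4:5
c6: CDB Mul1=25; stall | r0:25,r1:Add1,r2:Mul2,r3:Add2,r4:5
c7: stall | r0:25,r1:Add1,r2:Mul2,r3:Add2,r4:5
c8: stall | r0:25,r1:Add1,r2:Mul2,r3:Add2,r4:5
c9: CDB Add1=30; issue SUB r2<-Add1 | r0:25,r1:30,r2:Add1,r3:Add2,r4:5
c10: CDB Add2=50; issue ADD r1<-Add2 | r0:25,r1:Add2,r2:Add1,r3:50,r4:5
c11: CDB Mul2=25; stall | r0:25,r1:Add2,r2:Add1,r3:50,r4:5
c12: stall | r0:25,r1:Add2,r2:Add1,r3:50,r4:5
c13: CDB Add2=55; issue SUB r0<-Add2 | r0:Add2,r1:55,r2:Add1,r3:50,r4:5
c14: CDB Add1=-5; issue ADD r0<-Add1 | r0:Add1,r1:55,r2:-5,r3:50,r4:5
c15: stall | r0:Add1,r1:55,r2:-5,r3:50,r4:5

STATUS = VALUE -5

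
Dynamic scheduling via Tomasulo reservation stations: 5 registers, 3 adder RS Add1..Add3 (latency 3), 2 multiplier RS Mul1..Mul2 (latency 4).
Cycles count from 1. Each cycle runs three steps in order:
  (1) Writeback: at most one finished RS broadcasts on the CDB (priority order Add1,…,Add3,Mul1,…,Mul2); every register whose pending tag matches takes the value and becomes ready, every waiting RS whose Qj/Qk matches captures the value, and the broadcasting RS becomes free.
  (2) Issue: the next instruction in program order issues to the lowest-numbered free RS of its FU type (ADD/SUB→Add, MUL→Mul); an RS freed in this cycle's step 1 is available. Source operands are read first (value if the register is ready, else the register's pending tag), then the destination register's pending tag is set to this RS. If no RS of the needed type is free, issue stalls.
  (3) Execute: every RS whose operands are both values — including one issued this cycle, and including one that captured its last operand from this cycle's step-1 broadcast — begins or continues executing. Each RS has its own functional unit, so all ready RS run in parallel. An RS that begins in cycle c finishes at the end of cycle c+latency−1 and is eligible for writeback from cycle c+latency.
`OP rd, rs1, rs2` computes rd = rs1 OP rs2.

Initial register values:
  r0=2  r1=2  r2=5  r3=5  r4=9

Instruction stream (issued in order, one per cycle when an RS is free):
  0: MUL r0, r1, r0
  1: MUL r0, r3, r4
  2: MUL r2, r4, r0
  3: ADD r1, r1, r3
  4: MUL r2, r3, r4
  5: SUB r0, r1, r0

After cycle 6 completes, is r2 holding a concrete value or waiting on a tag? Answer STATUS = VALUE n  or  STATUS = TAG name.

STATUS = TAG Mul1

c1: issue MUL r0<-Mul1 | r0:Mul1,r1:2,r2:5,r3:5,r4:9
c2: issue MUL r0<-Mul2 | r0:Mul2,r1:2,r2:5,r3:5,r4:9
c3: stall | r0:Mul2,r1:2,r2:5,r3:5,r4:9
c4: stall | r0:Mul2,r1:2,r2:5,r3:5,r4:9
c5: CDB Mul1=4; issue MUL r2<-Mul1 | r0:Mul2,r1:2,r2:Mul1,r3:5,r4:9
c6: CDB Mul2=45; issue ADD r1<-Add1 | r0:45,r1:Add1,r2:Mul1,r3:5,r4:9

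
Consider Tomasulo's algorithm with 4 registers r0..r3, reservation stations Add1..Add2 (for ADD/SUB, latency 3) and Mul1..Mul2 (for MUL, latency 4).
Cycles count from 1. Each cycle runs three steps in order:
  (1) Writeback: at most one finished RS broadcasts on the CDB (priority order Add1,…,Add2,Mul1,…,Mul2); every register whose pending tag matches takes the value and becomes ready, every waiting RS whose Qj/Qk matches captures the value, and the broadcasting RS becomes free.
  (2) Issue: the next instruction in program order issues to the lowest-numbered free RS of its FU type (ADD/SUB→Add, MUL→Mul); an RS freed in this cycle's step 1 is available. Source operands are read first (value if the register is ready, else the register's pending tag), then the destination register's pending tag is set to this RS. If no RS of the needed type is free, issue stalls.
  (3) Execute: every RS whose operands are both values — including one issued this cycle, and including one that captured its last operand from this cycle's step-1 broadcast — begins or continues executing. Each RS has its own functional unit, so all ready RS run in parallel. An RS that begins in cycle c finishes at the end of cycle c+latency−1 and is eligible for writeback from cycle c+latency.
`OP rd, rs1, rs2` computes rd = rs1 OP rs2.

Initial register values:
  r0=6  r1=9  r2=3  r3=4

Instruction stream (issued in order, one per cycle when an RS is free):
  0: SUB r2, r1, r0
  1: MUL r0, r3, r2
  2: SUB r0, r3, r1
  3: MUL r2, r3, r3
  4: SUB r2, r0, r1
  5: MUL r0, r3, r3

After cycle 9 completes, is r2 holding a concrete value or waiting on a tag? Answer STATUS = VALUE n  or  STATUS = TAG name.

STATUS = VALUE -14

c1: issue SUB r2<-Add1 | r0:6,r1:9,r2:Add1,r3:4
c2: issue MUL r0<-Mul1 | r0:Mul1,r1:9,r2:Add1,r3:4
c3: issue SUB r0<-Add2 | r0:Add2,r1:9,r2:Add1,r3:4
c4: CDB Add1=3; issue MUL r2<-Mul2 | r0:Add2,r1:9,r2:Mul2,r3:4
c5: issue SUB r2<-Add1 | r0:Add2,r1:9,r2:Add1,r3:4
c6: CDB Add2=-5; stall | r0:-5,r1:9,r2:Add1,r3:4
c7: stall | r0:-5,r1:9,r2:Add1,r3:4
c8: CDB Mul1=12; issue MUL r0<-Mul1 | r0:Mul1,r1:9,r2:Add1,r3:4
c9: CDB Add1=-14 | r0:Mul1,r1:9,r2:-14,r3:4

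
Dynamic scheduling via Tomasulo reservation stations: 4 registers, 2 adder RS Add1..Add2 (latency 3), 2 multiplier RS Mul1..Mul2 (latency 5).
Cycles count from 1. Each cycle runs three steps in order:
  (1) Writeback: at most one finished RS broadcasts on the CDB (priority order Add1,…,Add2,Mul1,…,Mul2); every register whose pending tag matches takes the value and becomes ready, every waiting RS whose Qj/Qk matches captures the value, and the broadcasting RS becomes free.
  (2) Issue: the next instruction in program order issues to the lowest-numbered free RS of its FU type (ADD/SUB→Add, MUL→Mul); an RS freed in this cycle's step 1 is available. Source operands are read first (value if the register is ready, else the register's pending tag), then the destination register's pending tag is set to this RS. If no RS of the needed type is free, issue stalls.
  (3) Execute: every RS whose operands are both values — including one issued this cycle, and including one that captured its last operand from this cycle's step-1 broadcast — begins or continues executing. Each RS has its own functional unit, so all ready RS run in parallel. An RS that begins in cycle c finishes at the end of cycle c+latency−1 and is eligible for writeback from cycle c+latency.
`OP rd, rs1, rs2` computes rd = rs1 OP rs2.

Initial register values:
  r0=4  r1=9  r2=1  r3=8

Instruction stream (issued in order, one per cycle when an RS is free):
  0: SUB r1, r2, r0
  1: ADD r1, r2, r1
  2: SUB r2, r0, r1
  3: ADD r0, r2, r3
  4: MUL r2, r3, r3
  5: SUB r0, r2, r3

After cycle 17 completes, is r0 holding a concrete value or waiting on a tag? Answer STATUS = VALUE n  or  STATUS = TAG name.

c1: issue SUB r1<-Add1 | r0:4,r1:Add1,r2:1,r3:8
c2: issue ADD r1<-Add2 | r0:4,r1:Add2,r2:1,r3:8
c3: stall | r0:4,r1:Add2,r2:1,r3:8
c4: CDB Add1=-3; issue SUB r2<-Add1 | r0:4,r1:Add2,r2:Add1,r3:8
c5: stall | r0:4,r1:Add2,r2:Add1,r3:8
c6: stall | r0:4,r1:Add2,r2:Add1,r3:8
c7: CDB Add2=-2; issue ADD r0<-Add2 | r0:Add2,r1:-2,r2:Add1,r3:8
c8: issue MUL r2<-Mul1 | r0:Add2,r1:-2,r2:Mul1,r3:8
c9: stall | r0:Add2,r1:-2,r2:Mul1,r3:8
c10: CDB Add1=6; issue SUB r0<-Add1 | r0:Add1,r1:-2,r2:Mul1,r3:8
c11: - | r0:Add1,r1:-2,r2:Mul1,r3:8
c12: - | r0:Add1,r1:-2,r2:Mul1,r3:8
c13: CDB Add2=14 | r0:Add1,r1:-2,r2:Mul1,r3:8
c14: CDB Mul1=64 | r0:Add1,r1:-2,r2:64,r3:8
c15: - | r0:Add1,r1:-2,r2:64,r3:8
c16: - | r0:Add1,r1:-2,r2:64,r3:8
c17: CDB Add1=56 | r0:56,r1:-2,r2:64,r3:8

STATUS = VALUE 56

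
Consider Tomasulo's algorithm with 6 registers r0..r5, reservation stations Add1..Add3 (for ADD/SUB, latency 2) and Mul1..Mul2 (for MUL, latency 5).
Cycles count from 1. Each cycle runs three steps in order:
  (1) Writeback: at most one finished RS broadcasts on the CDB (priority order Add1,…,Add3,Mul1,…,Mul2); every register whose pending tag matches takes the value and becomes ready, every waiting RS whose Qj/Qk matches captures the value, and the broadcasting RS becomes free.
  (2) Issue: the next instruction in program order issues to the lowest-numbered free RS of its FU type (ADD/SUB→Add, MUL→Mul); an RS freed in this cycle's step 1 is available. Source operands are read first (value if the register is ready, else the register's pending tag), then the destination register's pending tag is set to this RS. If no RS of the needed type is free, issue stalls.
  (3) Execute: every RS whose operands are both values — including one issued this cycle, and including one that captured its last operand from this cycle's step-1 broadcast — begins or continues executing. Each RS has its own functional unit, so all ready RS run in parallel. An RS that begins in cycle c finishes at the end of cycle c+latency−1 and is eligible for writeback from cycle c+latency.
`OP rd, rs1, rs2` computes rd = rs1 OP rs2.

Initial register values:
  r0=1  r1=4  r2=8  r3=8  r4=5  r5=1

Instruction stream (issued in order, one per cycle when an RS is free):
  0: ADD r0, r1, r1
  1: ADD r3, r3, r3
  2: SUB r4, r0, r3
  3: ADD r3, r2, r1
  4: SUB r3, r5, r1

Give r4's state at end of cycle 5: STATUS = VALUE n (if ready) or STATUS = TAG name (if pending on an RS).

STATUS = TAG Add1

cycle 1: issue ADD r0<-Add1 // r0:Add1,r1:4,r2:8,r3:8,r4:5,r5:1
cycle 2: issue ADD r3<-Add2 // r0:Add1,r1:4,r2:8,r3:Add2,r4:5,r5:1
cycle 3: CDB Add1=8; issue SUB r4<-Add1 // r0:8,r1:4,r2:8,r3:Add2,r4:Add1,r5:1
cycle 4: CDB Add2=16; issue ADD r3<-Add2 // r0:8,r1:4,r2:8,r3:Add2,r4:Add1,r5:1
cycle 5: issue SUB r3<-Add3 // r0:8,r1:4,r2:8,r3:Add3,r4:Add1,r5:1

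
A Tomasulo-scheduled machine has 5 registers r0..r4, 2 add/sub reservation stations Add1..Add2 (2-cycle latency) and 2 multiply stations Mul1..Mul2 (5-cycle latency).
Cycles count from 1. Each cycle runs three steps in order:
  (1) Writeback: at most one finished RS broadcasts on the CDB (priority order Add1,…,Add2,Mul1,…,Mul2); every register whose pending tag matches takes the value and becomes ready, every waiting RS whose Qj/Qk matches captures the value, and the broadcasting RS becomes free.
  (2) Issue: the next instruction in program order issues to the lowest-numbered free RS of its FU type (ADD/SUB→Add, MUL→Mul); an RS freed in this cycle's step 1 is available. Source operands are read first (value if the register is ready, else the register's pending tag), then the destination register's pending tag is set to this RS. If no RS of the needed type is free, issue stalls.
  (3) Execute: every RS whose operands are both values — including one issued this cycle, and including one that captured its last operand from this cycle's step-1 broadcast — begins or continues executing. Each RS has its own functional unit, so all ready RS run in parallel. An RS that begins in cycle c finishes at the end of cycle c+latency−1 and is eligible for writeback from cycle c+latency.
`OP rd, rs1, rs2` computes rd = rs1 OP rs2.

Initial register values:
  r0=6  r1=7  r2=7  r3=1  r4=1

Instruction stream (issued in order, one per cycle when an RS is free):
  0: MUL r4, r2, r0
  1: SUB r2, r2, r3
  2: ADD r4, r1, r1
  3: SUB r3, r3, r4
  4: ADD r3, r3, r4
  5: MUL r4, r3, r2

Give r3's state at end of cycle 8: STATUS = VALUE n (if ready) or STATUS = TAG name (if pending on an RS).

cycle 1: issue MUL r4<-Mul1 // r0:6,r1:7,r2:7,r3:1,r4:Mul1
cycle 2: issue SUB r2<-Add1 // r0:6,r1:7,r2:Add1,r3:1,r4:Mul1
cycle 3: issue ADD r4<-Add2 // r0:6,r1:7,r2:Add1,r3:1,r4:Add2
cycle 4: CDB Add1=6; issue SUB r3<-Add1 // r0:6,r1:7,r2:6,r3:Add1,r4:Add2
cycle 5: CDB Add2=14; issue ADD r3<-Add2 // r0:6,r1:7,r2:6,r3:Add2,r4:14
cycle 6: CDB Mul1=42; issue MUL r4<-Mul1 // r0:6,r1:7,r2:6,r3:Add2,r4:Mul1
cycle 7: CDB Add1=-13 // r0:6,r1:7,r2:6,r3:Add2,r4:Mul1
cycle 8: - // r0:6,r1:7,r2:6,r3:Add2,r4:Mul1

STATUS = TAG Add2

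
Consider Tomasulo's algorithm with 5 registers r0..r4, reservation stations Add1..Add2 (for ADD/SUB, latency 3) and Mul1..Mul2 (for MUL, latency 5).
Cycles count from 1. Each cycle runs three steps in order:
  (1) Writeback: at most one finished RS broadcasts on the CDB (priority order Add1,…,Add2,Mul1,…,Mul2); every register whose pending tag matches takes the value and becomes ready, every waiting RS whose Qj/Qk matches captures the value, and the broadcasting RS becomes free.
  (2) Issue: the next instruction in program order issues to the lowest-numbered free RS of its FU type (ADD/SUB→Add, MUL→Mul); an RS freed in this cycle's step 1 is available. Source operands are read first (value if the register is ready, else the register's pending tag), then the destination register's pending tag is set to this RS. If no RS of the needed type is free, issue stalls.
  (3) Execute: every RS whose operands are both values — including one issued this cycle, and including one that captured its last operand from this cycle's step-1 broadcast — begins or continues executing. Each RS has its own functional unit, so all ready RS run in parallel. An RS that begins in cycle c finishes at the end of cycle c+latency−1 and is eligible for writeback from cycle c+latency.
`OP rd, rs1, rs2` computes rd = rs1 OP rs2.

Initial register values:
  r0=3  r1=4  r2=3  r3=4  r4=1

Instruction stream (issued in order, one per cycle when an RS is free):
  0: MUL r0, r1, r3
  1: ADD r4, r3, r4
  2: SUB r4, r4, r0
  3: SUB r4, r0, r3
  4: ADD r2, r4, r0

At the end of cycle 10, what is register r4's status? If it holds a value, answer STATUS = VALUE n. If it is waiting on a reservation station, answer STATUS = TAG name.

c1: issue MUL r0<-Mul1 | r0:Mul1,r1:4,r2:3,r3:4,r4:1
c2: issue ADD r4<-Add1 | r0:Mul1,r1:4,r2:3,r3:4,r4:Add1
c3: issue SUB r4<-Add2 | r0:Mul1,r1:4,r2:3,r3:4,r4:Add2
c4: stall | r0:Mul1,r1:4,r2:3,r3:4,r4:Add2
c5: CDB Add1=5; issue SUB r4<-Add1 | r0:Mul1,r1:4,r2:3,r3:4,r4:Add1
c6: CDB Mul1=16; stall | r0:16,r1:4,r2:3,r3:4,r4:Add1
c7: stall | r0:16,r1:4,r2:3,r3:4,r4:Add1
c8: stall | r0:16,r1:4,r2:3,r3:4,r4:Add1
c9: CDB Add1=12; issue ADD r2<-Add1 | r0:16,r1:4,r2:Add1,r3:4,r4:12
c10: CDB Add2=-11 | r0:16,r1:4,r2:Add1,r3:4,r4:12

STATUS = VALUE 12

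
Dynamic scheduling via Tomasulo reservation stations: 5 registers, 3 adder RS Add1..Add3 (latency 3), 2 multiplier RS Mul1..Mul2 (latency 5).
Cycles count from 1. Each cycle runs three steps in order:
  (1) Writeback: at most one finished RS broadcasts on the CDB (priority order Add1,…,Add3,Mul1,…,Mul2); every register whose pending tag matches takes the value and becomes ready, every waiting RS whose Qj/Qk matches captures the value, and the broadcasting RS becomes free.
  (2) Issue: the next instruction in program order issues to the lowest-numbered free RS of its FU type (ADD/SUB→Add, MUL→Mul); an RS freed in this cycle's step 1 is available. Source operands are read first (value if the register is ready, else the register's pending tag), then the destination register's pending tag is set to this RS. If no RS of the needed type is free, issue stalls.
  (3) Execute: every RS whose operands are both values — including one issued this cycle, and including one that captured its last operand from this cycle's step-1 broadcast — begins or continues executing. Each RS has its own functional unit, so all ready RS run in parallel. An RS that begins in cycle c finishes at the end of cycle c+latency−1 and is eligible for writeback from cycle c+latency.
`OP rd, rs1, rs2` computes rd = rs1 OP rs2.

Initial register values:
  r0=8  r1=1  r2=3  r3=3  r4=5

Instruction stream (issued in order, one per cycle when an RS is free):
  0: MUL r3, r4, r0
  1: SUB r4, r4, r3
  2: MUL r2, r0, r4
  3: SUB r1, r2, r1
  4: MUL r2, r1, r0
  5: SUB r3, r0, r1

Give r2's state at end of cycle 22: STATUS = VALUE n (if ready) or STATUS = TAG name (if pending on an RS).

c1: issue MUL r3<-Mul1 | r0:8,r1:1,r2:3,r3:Mul1,r4:5
c2: issue SUB r4<-Add1 | r0:8,r1:1,r2:3,r3:Mul1,r4:Add1
c3: issue MUL r2<-Mul2 | r0:8,r1:1,r2:Mul2,r3:Mul1,r4:Add1
c4: issue SUB r1<-Add2 | r0:8,r1:Add2,r2:Mul2,r3:Mul1,r4:Add1
c5: stall | r0:8,r1:Add2,r2:Mul2,r3:Mul1,r4:Add1
c6: CDB Mul1=40; issue MUL r2<-Mul1 | r0:8,r1:Add2,r2:Mul1,r3:40,r4:Add1
c7: issue SUB r3<-Add3 | r0:8,r1:Add2,r2:Mul1,r3:Add3,r4:Add1
c8: - | r0:8,r1:Add2,r2:Mul1,r3:Add3,r4:Add1
c9: CDB Add1=-35 | r0:8,r1:Add2,r2:Mul1,r3:Add3,r4:-35
c10: - | r0:8,r1:Add2,r2:Mul1,r3:Add3,r4:-35
c11: - | r0:8,r1:Add2,r2:Mul1,r3:Add3,r4:-35
c12: - | r0:8,r1:Add2,r2:Mul1,r3:Add3,r4:-35
c13: - | r0:8,r1:Add2,r2:Mul1,r3:Add3,r4:-35
c14: CDB Mul2=-280 | r0:8,r1:Add2,r2:Mul1,r3:Add3,r4:-35
c15: - | r0:8,r1:Add2,r2:Mul1,r3:Add3,r4:-35
c16: - | r0:8,r1:Add2,r2:Mul1,r3:Add3,r4:-35
c17: CDB Add2=-281 | r0:8,r1:-281,r2:Mul1,r3:Add3,r4:-35
c18: - | r0:8,r1:-281,r2:Mul1,r3:Add3,r4:-35
c19: - | r0:8,r1:-281,r2:Mul1,r3:Add3,r4:-35
c20: CDB Add3=289 | r0:8,r1:-281,r2:Mul1,r3:289,r4:-35
c21: - | r0:8,r1:-281,r2:Mul1,r3:289,r4:-35
c22: CDB Mul1=-2248 | r0:8,r1:-281,r2:-2248,r3:289,r4:-35

STATUS = VALUE -2248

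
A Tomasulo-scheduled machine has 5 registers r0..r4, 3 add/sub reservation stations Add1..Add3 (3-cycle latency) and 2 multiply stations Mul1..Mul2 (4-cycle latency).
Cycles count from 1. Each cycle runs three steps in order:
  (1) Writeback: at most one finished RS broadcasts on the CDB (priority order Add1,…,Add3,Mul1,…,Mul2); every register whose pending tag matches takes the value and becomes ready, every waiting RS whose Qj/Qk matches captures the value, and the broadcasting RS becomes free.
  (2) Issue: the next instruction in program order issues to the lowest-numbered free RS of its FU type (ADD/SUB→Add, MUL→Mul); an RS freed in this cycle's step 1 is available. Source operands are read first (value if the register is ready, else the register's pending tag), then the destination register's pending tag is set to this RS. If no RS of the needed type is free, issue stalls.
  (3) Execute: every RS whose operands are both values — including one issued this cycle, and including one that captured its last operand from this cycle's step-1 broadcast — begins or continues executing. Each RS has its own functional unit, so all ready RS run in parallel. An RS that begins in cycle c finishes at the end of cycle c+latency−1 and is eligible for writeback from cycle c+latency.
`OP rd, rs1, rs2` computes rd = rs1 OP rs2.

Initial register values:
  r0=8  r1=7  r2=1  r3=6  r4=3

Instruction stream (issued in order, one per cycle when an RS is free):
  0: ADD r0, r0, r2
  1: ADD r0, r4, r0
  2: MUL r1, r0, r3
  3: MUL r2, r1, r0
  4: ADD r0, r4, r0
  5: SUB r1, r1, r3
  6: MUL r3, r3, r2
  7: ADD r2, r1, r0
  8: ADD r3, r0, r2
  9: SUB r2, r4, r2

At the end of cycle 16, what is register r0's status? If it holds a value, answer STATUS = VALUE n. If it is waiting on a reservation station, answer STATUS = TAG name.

STATUS = VALUE 15

  c1: issue ADD r0<-Add1  regs: r0:Add1,r1:7,r2:1,r3:6,r4:3
  c2: issue ADD r0<-Add2  regs: r0:Add2,r1:7,r2:1,r3:6,r4:3
  c3: issue MUL r1<-Mul1  regs: r0:Add2,r1:Mul1,r2:1,r3:6,r4:3
  c4: CDB Add1=9; issue MUL r2<-Mul2  regs: r0:Add2,r1:Mul1,r2:Mul2,r3:6,r4:3
  c5: issue ADD r0<-Add1  regs: r0:Add1,r1:Mul1,r2:Mul2,r3:6,r4:3
  c6: issue SUB r1<-Add3  regs: r0:Add1,r1:Add3,r2:Mul2,r3:6,r4:3
  c7: CDB Add2=12; stall  regs: r0:Add1,r1:Add3,r2:Mul2,r3:6,r4:3
  c8: stall  regs: r0:Add1,r1:Add3,r2:Mul2,r3:6,r4:3
  c9: stall  regs: r0:Add1,r1:Add3,r2:Mul2,r3:6,r4:3
  c10: CDB Add1=15; stall  regs: r0:15,r1:Add3,r2:Mul2,r3:6,r4:3
  c11: CDB Mul1=72; issue MUL r3<-Mul1  regs: r0:15,r1:Add3,r2:Mul2,r3:Mul1,r4:3
  c12: issue ADD r2<-Add1  regs: r0:15,r1:Add3,r2:Add1,r3:Mul1,r4:3
  c13: issue ADD r3<-Add2  regs: r0:15,r1:Add3,r2:Add1,r3:Add2,r4:3
  c14: CDB Add3=66; issue SUB r2<-Add3  regs: r0:15,r1:66,r2:Add3,r3:Add2,r4:3
  c15: CDB Mul2=864  regs: r0:15,r1:66,r2:Add3,r3:Add2,r4:3
  c16: -  regs: r0:15,r1:66,r2:Add3,r3:Add2,r4:3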